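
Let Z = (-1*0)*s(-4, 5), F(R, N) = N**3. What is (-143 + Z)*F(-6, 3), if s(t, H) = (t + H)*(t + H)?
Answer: -3861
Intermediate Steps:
s(t, H) = (H + t)**2 (s(t, H) = (H + t)*(H + t) = (H + t)**2)
Z = 0 (Z = (-1*0)*(5 - 4)**2 = 0*1**2 = 0*1 = 0)
(-143 + Z)*F(-6, 3) = (-143 + 0)*3**3 = -143*27 = -3861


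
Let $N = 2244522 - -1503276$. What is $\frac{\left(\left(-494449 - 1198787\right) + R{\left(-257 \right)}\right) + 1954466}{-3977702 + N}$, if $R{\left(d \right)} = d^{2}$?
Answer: $- \frac{327279}{229904} \approx -1.4235$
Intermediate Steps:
$N = 3747798$ ($N = 2244522 + 1503276 = 3747798$)
$\frac{\left(\left(-494449 - 1198787\right) + R{\left(-257 \right)}\right) + 1954466}{-3977702 + N} = \frac{\left(\left(-494449 - 1198787\right) + \left(-257\right)^{2}\right) + 1954466}{-3977702 + 3747798} = \frac{\left(-1693236 + 66049\right) + 1954466}{-229904} = \left(-1627187 + 1954466\right) \left(- \frac{1}{229904}\right) = 327279 \left(- \frac{1}{229904}\right) = - \frac{327279}{229904}$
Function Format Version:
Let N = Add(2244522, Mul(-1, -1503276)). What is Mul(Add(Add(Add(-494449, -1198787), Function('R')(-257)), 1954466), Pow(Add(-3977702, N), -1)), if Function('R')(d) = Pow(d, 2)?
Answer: Rational(-327279, 229904) ≈ -1.4235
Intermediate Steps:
N = 3747798 (N = Add(2244522, 1503276) = 3747798)
Mul(Add(Add(Add(-494449, -1198787), Function('R')(-257)), 1954466), Pow(Add(-3977702, N), -1)) = Mul(Add(Add(Add(-494449, -1198787), Pow(-257, 2)), 1954466), Pow(Add(-3977702, 3747798), -1)) = Mul(Add(Add(-1693236, 66049), 1954466), Pow(-229904, -1)) = Mul(Add(-1627187, 1954466), Rational(-1, 229904)) = Mul(327279, Rational(-1, 229904)) = Rational(-327279, 229904)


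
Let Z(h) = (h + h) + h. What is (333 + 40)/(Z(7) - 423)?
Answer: -373/402 ≈ -0.92786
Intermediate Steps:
Z(h) = 3*h (Z(h) = 2*h + h = 3*h)
(333 + 40)/(Z(7) - 423) = (333 + 40)/(3*7 - 423) = 373/(21 - 423) = 373/(-402) = 373*(-1/402) = -373/402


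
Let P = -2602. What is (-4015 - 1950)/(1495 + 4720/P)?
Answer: -1552093/388527 ≈ -3.9948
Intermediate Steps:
(-4015 - 1950)/(1495 + 4720/P) = (-4015 - 1950)/(1495 + 4720/(-2602)) = -5965/(1495 + 4720*(-1/2602)) = -5965/(1495 - 2360/1301) = -5965/1942635/1301 = -5965*1301/1942635 = -1552093/388527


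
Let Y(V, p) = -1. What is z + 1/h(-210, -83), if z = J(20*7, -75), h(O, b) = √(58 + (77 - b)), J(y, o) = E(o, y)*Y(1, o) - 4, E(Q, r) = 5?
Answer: -9 + √218/218 ≈ -8.9323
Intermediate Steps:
J(y, o) = -9 (J(y, o) = 5*(-1) - 4 = -5 - 4 = -9)
h(O, b) = √(135 - b)
z = -9
z + 1/h(-210, -83) = -9 + 1/(√(135 - 1*(-83))) = -9 + 1/(√(135 + 83)) = -9 + 1/(√218) = -9 + √218/218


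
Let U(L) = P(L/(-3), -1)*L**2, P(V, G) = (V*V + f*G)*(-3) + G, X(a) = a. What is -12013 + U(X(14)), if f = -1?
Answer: -76807/3 ≈ -25602.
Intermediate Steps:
P(V, G) = -3*V**2 + 4*G (P(V, G) = (V*V - G)*(-3) + G = (V**2 - G)*(-3) + G = (-3*V**2 + 3*G) + G = -3*V**2 + 4*G)
U(L) = L**2*(-4 - L**2/3) (U(L) = (-3*L**2/9 + 4*(-1))*L**2 = (-3*L**2/9 - 4)*L**2 = (-L**2/3 - 4)*L**2 = (-4 - L**2/3)*L**2 = L**2*(-4 - L**2/3))
-12013 + U(X(14)) = -12013 + (1/3)*14**2*(-12 - 1*14**2) = -12013 + (1/3)*196*(-12 - 1*196) = -12013 + (1/3)*196*(-12 - 196) = -12013 + (1/3)*196*(-208) = -12013 - 40768/3 = -76807/3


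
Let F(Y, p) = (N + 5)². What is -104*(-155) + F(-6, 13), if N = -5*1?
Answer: 16120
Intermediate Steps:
N = -5
F(Y, p) = 0 (F(Y, p) = (-5 + 5)² = 0² = 0)
-104*(-155) + F(-6, 13) = -104*(-155) + 0 = 16120 + 0 = 16120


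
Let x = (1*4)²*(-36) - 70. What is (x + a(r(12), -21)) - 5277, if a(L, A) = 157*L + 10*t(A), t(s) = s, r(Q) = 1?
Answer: -5976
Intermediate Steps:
x = -646 (x = 4²*(-36) - 70 = 16*(-36) - 70 = -576 - 70 = -646)
a(L, A) = 10*A + 157*L (a(L, A) = 157*L + 10*A = 10*A + 157*L)
(x + a(r(12), -21)) - 5277 = (-646 + (10*(-21) + 157*1)) - 5277 = (-646 + (-210 + 157)) - 5277 = (-646 - 53) - 5277 = -699 - 5277 = -5976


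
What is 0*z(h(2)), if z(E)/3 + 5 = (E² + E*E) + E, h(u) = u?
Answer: 0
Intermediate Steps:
z(E) = -15 + 3*E + 6*E² (z(E) = -15 + 3*((E² + E*E) + E) = -15 + 3*((E² + E²) + E) = -15 + 3*(2*E² + E) = -15 + 3*(E + 2*E²) = -15 + (3*E + 6*E²) = -15 + 3*E + 6*E²)
0*z(h(2)) = 0*(-15 + 3*2 + 6*2²) = 0*(-15 + 6 + 6*4) = 0*(-15 + 6 + 24) = 0*15 = 0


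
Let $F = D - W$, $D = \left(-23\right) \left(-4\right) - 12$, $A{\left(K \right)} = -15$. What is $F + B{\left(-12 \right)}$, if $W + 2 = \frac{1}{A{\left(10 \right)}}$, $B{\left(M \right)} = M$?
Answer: $\frac{1051}{15} \approx 70.067$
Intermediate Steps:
$D = 80$ ($D = 92 - 12 = 80$)
$W = - \frac{31}{15}$ ($W = -2 + \frac{1}{-15} = -2 - \frac{1}{15} = - \frac{31}{15} \approx -2.0667$)
$F = \frac{1231}{15}$ ($F = 80 - - \frac{31}{15} = 80 + \frac{31}{15} = \frac{1231}{15} \approx 82.067$)
$F + B{\left(-12 \right)} = \frac{1231}{15} - 12 = \frac{1051}{15}$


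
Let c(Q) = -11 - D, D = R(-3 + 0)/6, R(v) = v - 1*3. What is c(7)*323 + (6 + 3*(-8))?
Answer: -3248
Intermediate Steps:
R(v) = -3 + v (R(v) = v - 3 = -3 + v)
D = -1 (D = (-3 + (-3 + 0))/6 = (-3 - 3)*(⅙) = -6*⅙ = -1)
c(Q) = -10 (c(Q) = -11 - 1*(-1) = -11 + 1 = -10)
c(7)*323 + (6 + 3*(-8)) = -10*323 + (6 + 3*(-8)) = -3230 + (6 - 24) = -3230 - 18 = -3248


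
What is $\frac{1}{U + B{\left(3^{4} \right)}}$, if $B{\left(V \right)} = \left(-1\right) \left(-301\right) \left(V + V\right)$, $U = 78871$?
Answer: $\frac{1}{127633} \approx 7.835 \cdot 10^{-6}$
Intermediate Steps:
$B{\left(V \right)} = 602 V$ ($B{\left(V \right)} = 301 \cdot 2 V = 602 V$)
$\frac{1}{U + B{\left(3^{4} \right)}} = \frac{1}{78871 + 602 \cdot 3^{4}} = \frac{1}{78871 + 602 \cdot 81} = \frac{1}{78871 + 48762} = \frac{1}{127633}$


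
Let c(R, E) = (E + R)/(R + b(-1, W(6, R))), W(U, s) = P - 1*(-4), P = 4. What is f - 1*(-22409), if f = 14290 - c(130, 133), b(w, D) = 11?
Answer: 5174296/141 ≈ 36697.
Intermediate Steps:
W(U, s) = 8 (W(U, s) = 4 - 1*(-4) = 4 + 4 = 8)
c(R, E) = (E + R)/(11 + R) (c(R, E) = (E + R)/(R + 11) = (E + R)/(11 + R))
f = 2014627/141 (f = 14290 - (133 + 130)/(11 + 130) = 14290 - 263/141 = 2014627/141 ≈ 14288.)
f - 1*(-22409) = 2014627/141 - 1*(-22409) = 2014627/141 + 22409 = 5174296/141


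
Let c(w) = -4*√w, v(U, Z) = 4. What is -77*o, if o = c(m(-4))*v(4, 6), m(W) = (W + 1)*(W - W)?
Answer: 0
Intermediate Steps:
m(W) = 0 (m(W) = (1 + W)*0 = 0)
o = 0 (o = -4*√0*4 = -4*0*4 = 0*4 = 0)
-77*o = -77*0 = 0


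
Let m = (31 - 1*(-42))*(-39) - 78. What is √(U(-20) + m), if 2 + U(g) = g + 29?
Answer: I*√2918 ≈ 54.018*I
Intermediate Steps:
U(g) = 27 + g (U(g) = -2 + (g + 29) = -2 + (29 + g) = 27 + g)
m = -2925 (m = (31 + 42)*(-39) - 78 = 73*(-39) - 78 = -2847 - 78 = -2925)
√(U(-20) + m) = √((27 - 20) - 2925) = √(7 - 2925) = √(-2918) = I*√2918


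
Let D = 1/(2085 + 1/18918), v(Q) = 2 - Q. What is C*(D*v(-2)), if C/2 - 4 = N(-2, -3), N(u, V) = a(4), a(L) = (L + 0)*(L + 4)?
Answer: 5448384/39444031 ≈ 0.13813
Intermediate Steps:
a(L) = L*(4 + L)
D = 18918/39444031 (D = 1/(2085 + 1/18918) = 1/(39444031/18918) = 18918/39444031 ≈ 0.00047962)
N(u, V) = 32 (N(u, V) = 4*(4 + 4) = 4*8 = 32)
C = 72 (C = 8 + 2*32 = 8 + 64 = 72)
C*(D*v(-2)) = 72*(18918*(2 - 1*(-2))/39444031) = 72*(18918*(2 + 2)/39444031) = 72*((18918/39444031)*4) = 72*(75672/39444031) = 5448384/39444031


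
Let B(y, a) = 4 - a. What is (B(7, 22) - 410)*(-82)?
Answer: 35096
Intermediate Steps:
(B(7, 22) - 410)*(-82) = ((4 - 1*22) - 410)*(-82) = ((4 - 22) - 410)*(-82) = (-18 - 410)*(-82) = -428*(-82) = 35096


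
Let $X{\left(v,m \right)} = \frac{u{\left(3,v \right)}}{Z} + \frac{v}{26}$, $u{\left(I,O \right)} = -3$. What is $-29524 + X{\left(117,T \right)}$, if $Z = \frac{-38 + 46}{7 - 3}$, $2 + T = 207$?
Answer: $-29521$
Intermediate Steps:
$T = 205$ ($T = -2 + 207 = 205$)
$Z = 2$ ($Z = \frac{8}{4} = 8 \cdot \frac{1}{4} = 2$)
$X{\left(v,m \right)} = - \frac{3}{2} + \frac{v}{26}$
$-29524 + X{\left(117,T \right)} = -29524 + \left(- \frac{3}{2} + \frac{1}{26} \cdot 117\right) = -29524 + \left(- \frac{3}{2} + \frac{9}{2}\right) = -29524 + 3 = -29521$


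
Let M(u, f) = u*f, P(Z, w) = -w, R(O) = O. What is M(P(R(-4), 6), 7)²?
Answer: 1764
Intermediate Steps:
M(u, f) = f*u
M(P(R(-4), 6), 7)² = (7*(-1*6))² = (7*(-6))² = (-42)² = 1764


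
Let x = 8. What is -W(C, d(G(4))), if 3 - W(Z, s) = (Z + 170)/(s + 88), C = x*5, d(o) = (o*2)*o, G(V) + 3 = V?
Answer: -⅔ ≈ -0.66667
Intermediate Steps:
G(V) = -3 + V
d(o) = 2*o² (d(o) = (2*o)*o = 2*o²)
C = 40 (C = 8*5 = 40)
W(Z, s) = 3 - (170 + Z)/(88 + s) (W(Z, s) = 3 - (Z + 170)/(s + 88) = 3 - (170 + Z)/(88 + s))
-W(C, d(G(4))) = -(94 - 1*40 + 3*(2*(-3 + 4)²))/(88 + 2*(-3 + 4)²) = -(94 - 40 + 3*(2*1²))/(88 + 2*1²) = -(94 - 40 + 3*(2*1))/(88 + 2*1) = -(94 - 40 + 3*2)/(88 + 2) = -(94 - 40 + 6)/90 = -60/90 = -1*⅔ = -⅔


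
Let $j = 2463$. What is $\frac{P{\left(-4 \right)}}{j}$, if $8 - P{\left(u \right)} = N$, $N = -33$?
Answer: $\frac{41}{2463} \approx 0.016646$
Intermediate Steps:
$P{\left(u \right)} = 41$ ($P{\left(u \right)} = 8 - -33 = 8 + 33 = 41$)
$\frac{P{\left(-4 \right)}}{j} = \frac{41}{2463}$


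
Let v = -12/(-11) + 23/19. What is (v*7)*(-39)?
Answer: -131313/209 ≈ -628.29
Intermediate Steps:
v = 481/209 (v = -12*(-1/11) + 23*(1/19) = 12/11 + 23/19 = 481/209 ≈ 2.3014)
(v*7)*(-39) = ((481/209)*7)*(-39) = (3367/209)*(-39) = -131313/209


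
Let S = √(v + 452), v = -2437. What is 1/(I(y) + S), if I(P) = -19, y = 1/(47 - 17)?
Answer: -19/2346 - I*√1985/2346 ≈ -0.0080989 - 0.018991*I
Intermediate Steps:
y = 1/30 ≈ 0.033333
S = I*√1985 (S = √(-2437 + 452) = √(-1985) = I*√1985 ≈ 44.553*I)
1/(I(y) + S) = 1/(-19 + I*√1985)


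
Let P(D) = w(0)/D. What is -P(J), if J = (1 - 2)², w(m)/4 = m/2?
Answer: 0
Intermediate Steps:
w(m) = 2*m (w(m) = 4*(m/2) = 2*m)
J = 1 (J = (-1)² = 1)
P(D) = 0 (P(D) = (2*0)/D = 0/D = 0)
-P(J) = -1*0 = 0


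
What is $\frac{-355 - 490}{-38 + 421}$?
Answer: $- \frac{845}{383} \approx -2.2063$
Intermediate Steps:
$\frac{-355 - 490}{-38 + 421} = - \frac{845}{383}$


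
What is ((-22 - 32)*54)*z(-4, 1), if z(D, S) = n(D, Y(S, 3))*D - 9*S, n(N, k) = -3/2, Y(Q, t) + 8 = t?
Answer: 8748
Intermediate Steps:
Y(Q, t) = -8 + t
n(N, k) = -3/2 (n(N, k) = -3*½ = -3/2)
z(D, S) = -9*S - 3*D/2 (z(D, S) = -3*D/2 - 9*S = -9*S - 3*D/2)
((-22 - 32)*54)*z(-4, 1) = ((-22 - 32)*54)*(-9*1 - 3/2*(-4)) = (-54*54)*(-9 + 6) = -2916*(-3) = 8748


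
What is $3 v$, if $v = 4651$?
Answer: $13953$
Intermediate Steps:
$3 v = 3 \cdot 4651 = 13953$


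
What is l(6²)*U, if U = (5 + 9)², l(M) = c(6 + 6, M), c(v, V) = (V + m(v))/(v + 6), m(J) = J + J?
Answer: 1960/3 ≈ 653.33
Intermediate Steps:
m(J) = 2*J
c(v, V) = (V + 2*v)/(6 + v) (c(v, V) = (V + 2*v)/(v + 6) = (V + 2*v)/(6 + v))
l(M) = 4/3 + M/18 (l(M) = (M + 2*(6 + 6))/(6 + (6 + 6)) = (M + 2*12)/(6 + 12) = (M + 24)/18 = (24 + M)/18 = 4/3 + M/18)
U = 196 (U = 14² = 196)
l(6²)*U = (4/3 + (1/18)*6²)*196 = (4/3 + (1/18)*36)*196 = (4/3 + 2)*196 = (10/3)*196 = 1960/3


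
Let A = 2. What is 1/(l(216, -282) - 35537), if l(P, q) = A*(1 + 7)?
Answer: -1/35521 ≈ -2.8152e-5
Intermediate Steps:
l(P, q) = 16 (l(P, q) = 2*(1 + 7) = 2*8 = 16)
1/(l(216, -282) - 35537) = 1/(16 - 35537) = 1/(-35521) = -1/35521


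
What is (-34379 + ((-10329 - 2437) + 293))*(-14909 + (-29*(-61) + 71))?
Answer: 612308788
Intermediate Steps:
(-34379 + ((-10329 - 2437) + 293))*(-14909 + (-29*(-61) + 71)) = (-34379 + (-12766 + 293))*(-14909 + (1769 + 71)) = (-34379 - 12473)*(-14909 + 1840) = -46852*(-13069) = 612308788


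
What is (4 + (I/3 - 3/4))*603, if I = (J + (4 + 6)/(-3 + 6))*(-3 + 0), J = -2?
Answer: 4623/4 ≈ 1155.8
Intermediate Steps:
I = -4 (I = (-2 + (4 + 6)/(-3 + 6))*(-3 + 0) = (-2 + 10/3)*(-3) = (4/3)*(-3) = -4)
(4 + (I/3 - 3/4))*603 = (4 + (-4/3 - 3/4))*603 = (4 - 25/12)*603 = (23/12)*603 = 4623/4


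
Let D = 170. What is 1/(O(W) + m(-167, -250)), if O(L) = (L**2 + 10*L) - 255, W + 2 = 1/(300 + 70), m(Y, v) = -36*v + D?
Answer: 136900/1218275321 ≈ 0.00011237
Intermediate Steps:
m(Y, v) = 170 - 36*v (m(Y, v) = -36*v + 170 = 170 - 36*v)
W = -739/370 (W = -2 + 1/(300 + 70) = -2 + 1/370 = -739/370 ≈ -1.9973)
O(L) = -255 + L**2 + 10*L
1/(O(W) + m(-167, -250)) = 1/((-255 + (-739/370)**2 + 10*(-739/370)) + (170 - 36*(-250))) = 1/((-255 + 546121/136900 - 739/37) + (170 + 9000)) = 1/(-37097679/136900 + 9170) = 1/(1218275321/136900) = 136900/1218275321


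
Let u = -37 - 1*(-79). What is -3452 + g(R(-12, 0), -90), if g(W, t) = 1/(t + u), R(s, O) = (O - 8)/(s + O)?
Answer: -165697/48 ≈ -3452.0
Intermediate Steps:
u = 42 (u = -37 + 79 = 42)
R(s, O) = (-8 + O)/(O + s)
g(W, t) = 1/(42 + t) (g(W, t) = 1/(t + 42) = 1/(42 + t))
-3452 + g(R(-12, 0), -90) = -3452 + 1/(42 - 90) = -3452 + 1/(-48) = -3452 - 1/48 = -165697/48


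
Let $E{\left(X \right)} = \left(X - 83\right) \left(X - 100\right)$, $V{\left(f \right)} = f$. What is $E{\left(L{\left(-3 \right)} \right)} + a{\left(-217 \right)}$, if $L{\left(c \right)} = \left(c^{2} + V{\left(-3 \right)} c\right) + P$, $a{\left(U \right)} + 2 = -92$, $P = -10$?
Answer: $6806$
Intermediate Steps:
$a{\left(U \right)} = -94$ ($a{\left(U \right)} = -2 - 92 = -94$)
$L{\left(c \right)} = -10 + c^{2} - 3 c$ ($L{\left(c \right)} = \left(c^{2} - 3 c\right) - 10 = -10 + c^{2} - 3 c$)
$E{\left(X \right)} = \left(-100 + X\right) \left(-83 + X\right)$ ($E{\left(X \right)} = \left(-83 + X\right) \left(-100 + X\right) = \left(-100 + X\right) \left(-83 + X\right)$)
$E{\left(L{\left(-3 \right)} \right)} + a{\left(-217 \right)} = \left(8300 + \left(-10 + \left(-3\right)^{2} - -9\right)^{2} - 183 \left(-10 + \left(-3\right)^{2} - -9\right)\right) - 94 = \left(8300 + \left(-10 + 9 + 9\right)^{2} - 183 \left(-10 + 9 + 9\right)\right) - 94 = \left(8300 + 8^{2} - 1464\right) - 94 = \left(8300 + 64 - 1464\right) - 94 = 6900 - 94 = 6806$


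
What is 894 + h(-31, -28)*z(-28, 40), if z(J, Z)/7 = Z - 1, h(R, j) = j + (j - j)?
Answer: -6750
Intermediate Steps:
h(R, j) = j (h(R, j) = j + 0 = j)
z(J, Z) = -7 + 7*Z (z(J, Z) = 7*(Z - 1) = 7*(-1 + Z) = -7 + 7*Z)
894 + h(-31, -28)*z(-28, 40) = 894 - 28*(-7 + 7*40) = 894 - 28*(-7 + 280) = 894 - 28*273 = 894 - 7644 = -6750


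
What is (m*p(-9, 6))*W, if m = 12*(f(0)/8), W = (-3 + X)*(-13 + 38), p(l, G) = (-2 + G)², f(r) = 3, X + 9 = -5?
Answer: -30600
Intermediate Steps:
X = -14 (X = -9 - 5 = -14)
W = -425 (W = (-3 - 14)*(-13 + 38) = -17*25 = -425)
m = 9/2 (m = 12*(3/8) = 9/2 ≈ 4.5000)
(m*p(-9, 6))*W = (9*(-2 + 6)²/2)*(-425) = ((9/2)*4²)*(-425) = ((9/2)*16)*(-425) = 72*(-425) = -30600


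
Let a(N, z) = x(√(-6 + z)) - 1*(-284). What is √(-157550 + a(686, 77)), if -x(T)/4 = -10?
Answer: I*√157226 ≈ 396.52*I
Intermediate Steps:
x(T) = 40 (x(T) = -4*(-10) = 40)
a(N, z) = 324 (a(N, z) = 40 - 1*(-284) = 40 + 284 = 324)
√(-157550 + a(686, 77)) = √(-157550 + 324) = √(-157226) = I*√157226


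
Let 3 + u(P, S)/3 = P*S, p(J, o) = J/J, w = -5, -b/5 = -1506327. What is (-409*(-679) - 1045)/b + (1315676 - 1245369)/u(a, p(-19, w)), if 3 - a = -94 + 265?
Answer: -176461577429/1287909585 ≈ -137.01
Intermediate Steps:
b = 7531635 (b = -5*(-1506327) = 7531635)
a = -168 (a = 3 - (-94 + 265) = 3 - 1*171 = 3 - 171 = -168)
p(J, o) = 1
u(P, S) = -9 + 3*P*S (u(P, S) = -9 + 3*(P*S) = -9 + 3*P*S)
(-409*(-679) - 1045)/b + (1315676 - 1245369)/u(a, p(-19, w)) = (-409*(-679) - 1045)/7531635 + (1315676 - 1245369)/(-9 + 3*(-168)*1) = (277711 - 1045)*(1/7531635) + 70307/(-9 - 504) = 276666*(1/7531635) + 70307/(-513) = 92222/2510545 + 70307*(-1/513) = 92222/2510545 - 70307/513 = -176461577429/1287909585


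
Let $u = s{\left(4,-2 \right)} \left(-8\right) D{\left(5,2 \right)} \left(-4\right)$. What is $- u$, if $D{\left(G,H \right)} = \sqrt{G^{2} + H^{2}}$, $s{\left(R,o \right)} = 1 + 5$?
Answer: $- 192 \sqrt{29} \approx -1034.0$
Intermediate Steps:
$s{\left(R,o \right)} = 6$
$u = 192 \sqrt{29}$ ($u = 6 \left(-8\right) \sqrt{5^{2} + 2^{2}} \left(-4\right) = - 48 \sqrt{25 + 4} \left(-4\right) = - 48 \sqrt{29} \left(-4\right) = - 48 \left(- 4 \sqrt{29}\right) = 192 \sqrt{29} \approx 1034.0$)
$- u = - 192 \sqrt{29}$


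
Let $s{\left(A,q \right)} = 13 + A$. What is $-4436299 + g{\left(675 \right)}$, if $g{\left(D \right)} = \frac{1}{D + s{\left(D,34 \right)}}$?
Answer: $- \frac{6046675536}{1363} \approx -4.4363 \cdot 10^{6}$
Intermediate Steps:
$g{\left(D \right)} = \frac{1}{13 + 2 D}$ ($g{\left(D \right)} = \frac{1}{D + \left(13 + D\right)} = \frac{1}{13 + 2 D}$)
$-4436299 + g{\left(675 \right)} = -4436299 + \frac{1}{13 + 2 \cdot 675} = -4436299 + \frac{1}{13 + 1350} = -4436299 + \frac{1}{1363} = - \frac{6046675536}{1363}$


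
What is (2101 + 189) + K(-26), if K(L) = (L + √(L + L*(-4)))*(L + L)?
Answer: 3642 - 52*√78 ≈ 3182.8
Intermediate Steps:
K(L) = 2*L*(L + √3*√(-L)) (K(L) = (L + √(L - 4*L))*(2*L) = (L + √(-3*L))*(2*L) = (L + √3*√(-L))*(2*L) = 2*L*(L + √3*√(-L)))
(2101 + 189) + K(-26) = (2101 + 189) + (2*(-26)² - 2*√3*(-1*(-26))^(3/2)) = 2290 + (2*676 - 2*√3*26^(3/2)) = 2290 + (1352 - 2*√3*26*√26) = 2290 + (1352 - 52*√78) = 3642 - 52*√78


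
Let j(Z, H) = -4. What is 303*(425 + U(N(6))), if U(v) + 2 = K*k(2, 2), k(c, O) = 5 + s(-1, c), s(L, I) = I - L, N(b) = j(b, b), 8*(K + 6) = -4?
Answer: 112413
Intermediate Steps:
K = -13/2 (K = -6 + (⅛)*(-4) = -6 - ½ = -13/2 ≈ -6.5000)
N(b) = -4
k(c, O) = 6 + c (k(c, O) = 5 + (c - 1*(-1)) = 5 + (c + 1) = 5 + (1 + c) = 6 + c)
U(v) = -54 (U(v) = -2 - 13*(6 + 2)/2 = -2 - 13/2*8 = -2 - 52 = -54)
303*(425 + U(N(6))) = 303*(425 - 54) = 303*371 = 112413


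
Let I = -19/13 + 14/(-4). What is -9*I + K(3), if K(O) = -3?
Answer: 1083/26 ≈ 41.654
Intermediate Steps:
I = -129/26 (I = -19*1/13 + 14*(-¼) = -19/13 - 7/2 = -129/26 ≈ -4.9615)
-9*I + K(3) = -9*(-129/26) - 3 = 1161/26 - 3 = 1083/26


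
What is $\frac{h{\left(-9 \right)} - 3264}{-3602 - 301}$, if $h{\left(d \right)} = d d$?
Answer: $\frac{1061}{1301} \approx 0.81553$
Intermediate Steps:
$h{\left(d \right)} = d^{2}$
$\frac{h{\left(-9 \right)} - 3264}{-3602 - 301} = \frac{\left(-9\right)^{2} - 3264}{-3602 - 301} = \frac{81 - 3264}{-3903} = \left(-3183\right) \left(- \frac{1}{3903}\right) = \frac{1061}{1301}$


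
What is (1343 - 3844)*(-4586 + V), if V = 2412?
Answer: 5437174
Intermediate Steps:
(1343 - 3844)*(-4586 + V) = (1343 - 3844)*(-4586 + 2412) = -2501*(-2174) = 5437174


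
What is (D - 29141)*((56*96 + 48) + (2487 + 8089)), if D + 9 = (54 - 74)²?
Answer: -460000000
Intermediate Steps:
D = 391 (D = -9 + (54 - 74)² = -9 + (-20)² = -9 + 400 = 391)
(D - 29141)*((56*96 + 48) + (2487 + 8089)) = (391 - 29141)*((56*96 + 48) + (2487 + 8089)) = -28750*((5376 + 48) + 10576) = -28750*(5424 + 10576) = -28750*16000 = -460000000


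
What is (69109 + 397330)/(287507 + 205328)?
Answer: 466439/492835 ≈ 0.94644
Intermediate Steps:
(69109 + 397330)/(287507 + 205328) = 466439/492835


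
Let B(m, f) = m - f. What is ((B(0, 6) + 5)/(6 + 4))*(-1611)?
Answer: 1611/10 ≈ 161.10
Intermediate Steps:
((B(0, 6) + 5)/(6 + 4))*(-1611) = (((0 - 1*6) + 5)/(6 + 4))*(-1611) = (((0 - 6) + 5)/10)*(-1611) = ((-6 + 5)*(1/10))*(-1611) = -1*1/10*(-1611) = -1/10*(-1611) = 1611/10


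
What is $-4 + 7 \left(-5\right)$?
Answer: $-39$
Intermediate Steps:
$-4 + 7 \left(-5\right) = -4 - 35 = -39$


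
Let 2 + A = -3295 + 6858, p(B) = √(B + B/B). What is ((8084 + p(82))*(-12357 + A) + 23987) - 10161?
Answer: -71093038 - 8796*√83 ≈ -7.1173e+7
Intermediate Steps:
p(B) = √(1 + B) (p(B) = √(B + 1) = √(1 + B))
A = 3561 (A = -2 + (-3295 + 6858) = -2 + 3563 = 3561)
((8084 + p(82))*(-12357 + A) + 23987) - 10161 = ((8084 + √(1 + 82))*(-12357 + 3561) + 23987) - 10161 = ((8084 + √83)*(-8796) + 23987) - 10161 = ((-71106864 - 8796*√83) + 23987) - 10161 = (-71082877 - 8796*√83) - 10161 = -71093038 - 8796*√83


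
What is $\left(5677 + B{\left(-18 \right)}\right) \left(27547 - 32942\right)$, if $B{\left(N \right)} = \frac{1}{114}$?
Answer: $- \frac{3491530705}{114} \approx -3.0627 \cdot 10^{7}$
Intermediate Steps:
$B{\left(N \right)} = \frac{1}{114}$
$\left(5677 + B{\left(-18 \right)}\right) \left(27547 - 32942\right) = \left(5677 + \frac{1}{114}\right) \left(27547 - 32942\right) = \frac{647179}{114} \left(-5395\right) = - \frac{3491530705}{114}$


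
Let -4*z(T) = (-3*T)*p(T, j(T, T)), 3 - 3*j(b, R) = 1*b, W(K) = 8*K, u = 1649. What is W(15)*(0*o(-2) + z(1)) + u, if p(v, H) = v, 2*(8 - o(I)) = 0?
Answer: 1739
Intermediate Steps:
j(b, R) = 1 - b/3
o(I) = 8 (o(I) = 8 - 1/2*0 = 8 + 0 = 8)
z(T) = 3*T**2/4 (z(T) = -(-3*T)*T/4 = -(-3)*T**2/4 = 3*T**2/4)
W(15)*(0*o(-2) + z(1)) + u = (8*15)*(0*8 + (3/4)*1**2) + 1649 = 120*(0 + (3/4)*1) + 1649 = 120*(0 + 3/4) + 1649 = 120*(3/4) + 1649 = 90 + 1649 = 1739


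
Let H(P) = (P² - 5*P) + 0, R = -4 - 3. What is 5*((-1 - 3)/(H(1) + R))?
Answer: 20/11 ≈ 1.8182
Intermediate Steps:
R = -7
H(P) = P² - 5*P
5*((-1 - 3)/(H(1) + R)) = 5*((-1 - 3)/(1*(-5 + 1) - 7)) = 5*(-4/(1*(-4) - 7)) = 5*(-4/(-4 - 7)) = 5*(-4/(-11)) = 5*(-4*(-1/11)) = 5*(4/11) = 20/11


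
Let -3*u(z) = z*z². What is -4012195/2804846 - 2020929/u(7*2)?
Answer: 772462472851/349840792 ≈ 2208.0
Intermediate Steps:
u(z) = -z³/3 (u(z) = -z*z²/3 = -z³/3)
-4012195/2804846 - 2020929/u(7*2) = -4012195/2804846 - 2020929/((-(7*2)³/3)) = -4012195*1/2804846 - 2020929/((-⅓*14³)) = -364745/254986 - 2020929/((-⅓*2744)) = -364745/254986 - 2020929/(-2744/3) = -364745/254986 - 2020929*(-3/2744) = -364745/254986 + 6062787/2744 = 772462472851/349840792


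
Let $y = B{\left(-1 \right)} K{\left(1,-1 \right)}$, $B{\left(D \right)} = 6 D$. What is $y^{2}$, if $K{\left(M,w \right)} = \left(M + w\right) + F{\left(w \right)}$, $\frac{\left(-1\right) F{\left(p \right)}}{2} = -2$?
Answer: $576$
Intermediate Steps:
$F{\left(p \right)} = 4$ ($F{\left(p \right)} = \left(-2\right) \left(-2\right) = 4$)
$K{\left(M,w \right)} = 4 + M + w$ ($K{\left(M,w \right)} = \left(M + w\right) + 4 = 4 + M + w$)
$y = -24$ ($y = 6 \left(-1\right) \left(4 + 1 - 1\right) = \left(-6\right) 4 = -24$)
$y^{2} = \left(-24\right)^{2} = 576$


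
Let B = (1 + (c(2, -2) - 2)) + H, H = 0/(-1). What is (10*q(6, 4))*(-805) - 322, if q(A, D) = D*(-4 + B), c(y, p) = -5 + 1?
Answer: 289478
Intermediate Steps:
c(y, p) = -4
H = 0 (H = 0*(-1) = 0)
B = -5 (B = (1 + (-4 - 2)) + 0 = (1 - 6) + 0 = -5 + 0 = -5)
q(A, D) = -9*D (q(A, D) = D*(-4 - 5) = D*(-9) = -9*D)
(10*q(6, 4))*(-805) - 322 = (10*(-9*4))*(-805) - 322 = (10*(-36))*(-805) - 322 = -360*(-805) - 322 = 289800 - 322 = 289478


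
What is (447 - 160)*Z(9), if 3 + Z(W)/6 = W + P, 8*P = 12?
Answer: 12915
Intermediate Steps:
P = 3/2 (P = (⅛)*12 = 3/2 ≈ 1.5000)
Z(W) = -9 + 6*W (Z(W) = -18 + 6*(W + 3/2) = -18 + 6*(3/2 + W) = -18 + (9 + 6*W) = -9 + 6*W)
(447 - 160)*Z(9) = (447 - 160)*(-9 + 6*9) = 287*(-9 + 54) = 287*45 = 12915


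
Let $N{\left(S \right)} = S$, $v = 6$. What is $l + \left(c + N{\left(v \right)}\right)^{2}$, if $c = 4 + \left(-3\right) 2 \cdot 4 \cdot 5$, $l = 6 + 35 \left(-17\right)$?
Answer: $11511$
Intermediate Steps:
$l = -589$ ($l = 6 - 595 = -589$)
$c = -116$ ($c = 4 + \left(-6\right) 4 \cdot 5 = 4 - 120 = -116$)
$l + \left(c + N{\left(v \right)}\right)^{2} = -589 + \left(-116 + 6\right)^{2} = -589 + \left(-110\right)^{2} = -589 + 12100 = 11511$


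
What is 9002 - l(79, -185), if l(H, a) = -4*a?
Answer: 8262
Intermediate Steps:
9002 - l(79, -185) = 9002 - (-4)*(-185) = 9002 - 1*740 = 9002 - 740 = 8262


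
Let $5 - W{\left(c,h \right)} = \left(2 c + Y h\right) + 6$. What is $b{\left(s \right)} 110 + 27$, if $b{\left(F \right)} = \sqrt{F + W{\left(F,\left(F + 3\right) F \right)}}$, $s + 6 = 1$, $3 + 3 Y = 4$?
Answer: $27 + \frac{110 \sqrt{6}}{3} \approx 116.81$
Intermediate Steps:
$Y = \frac{1}{3}$ ($Y = -1 + \frac{1}{3} \cdot 4 = -1 + \frac{4}{3} = \frac{1}{3} \approx 0.33333$)
$W{\left(c,h \right)} = -1 - 2 c - \frac{h}{3}$ ($W{\left(c,h \right)} = 5 - \left(\left(2 c + \frac{h}{3}\right) + 6\right) = 5 - \left(6 + 2 c + \frac{h}{3}\right) = -1 - 2 c - \frac{h}{3}$)
$s = -5$ ($s = -6 + 1 = -5$)
$b{\left(F \right)} = \sqrt{-1 - F - \frac{F \left(3 + F\right)}{3}}$ ($b{\left(F \right)} = \sqrt{F - \left(1 + 2 F + \frac{\left(F + 3\right) F}{3}\right)} = \sqrt{F - \left(1 + 2 F + \frac{\left(3 + F\right) F}{3}\right)} = \sqrt{F - \left(1 + 2 F + \frac{F \left(3 + F\right)}{3}\right)} = \sqrt{-1 - F - \frac{F \left(3 + F\right)}{3}}$)
$b{\left(s \right)} 110 + 27 = \frac{\sqrt{-9 - -90 - 3 \left(-5\right)^{2}}}{3} \cdot 110 + 27 = \frac{\sqrt{-9 + 90 - 75}}{3} \cdot 110 + 27 = \frac{\sqrt{6}}{3} \cdot 110 + 27 = \frac{110 \sqrt{6}}{3} + 27 = 27 + \frac{110 \sqrt{6}}{3}$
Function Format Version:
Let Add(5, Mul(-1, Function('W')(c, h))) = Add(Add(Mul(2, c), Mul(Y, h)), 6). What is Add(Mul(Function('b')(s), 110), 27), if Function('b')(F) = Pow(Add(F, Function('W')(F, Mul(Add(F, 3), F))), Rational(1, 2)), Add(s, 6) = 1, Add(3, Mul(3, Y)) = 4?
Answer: Add(27, Mul(Rational(110, 3), Pow(6, Rational(1, 2)))) ≈ 116.81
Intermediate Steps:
Y = Rational(1, 3) (Y = Add(-1, Mul(Rational(1, 3), 4)) = Add(-1, Rational(4, 3)) = Rational(1, 3) ≈ 0.33333)
Function('W')(c, h) = Add(-1, Mul(-2, c), Mul(Rational(-1, 3), h)) (Function('W')(c, h) = Add(5, Mul(-1, Add(Add(Mul(2, c), Mul(Rational(1, 3), h)), 6))) = Add(5, Mul(-1, Add(6, Mul(2, c), Mul(Rational(1, 3), h)))) = Add(5, Add(-6, Mul(-2, c), Mul(Rational(-1, 3), h))) = Add(-1, Mul(-2, c), Mul(Rational(-1, 3), h)))
s = -5 (s = Add(-6, 1) = -5)
Function('b')(F) = Pow(Add(-1, Mul(-1, F), Mul(Rational(-1, 3), F, Add(3, F))), Rational(1, 2)) (Function('b')(F) = Pow(Add(F, Add(-1, Mul(-2, F), Mul(Rational(-1, 3), Mul(Add(F, 3), F)))), Rational(1, 2)) = Pow(Add(F, Add(-1, Mul(-2, F), Mul(Rational(-1, 3), Mul(Add(3, F), F)))), Rational(1, 2)) = Pow(Add(F, Add(-1, Mul(-2, F), Mul(Rational(-1, 3), Mul(F, Add(3, F))))), Rational(1, 2)) = Pow(Add(F, Add(-1, Mul(-2, F), Mul(Rational(-1, 3), F, Add(3, F)))), Rational(1, 2)) = Pow(Add(-1, Mul(-1, F), Mul(Rational(-1, 3), F, Add(3, F))), Rational(1, 2)))
Add(Mul(Function('b')(s), 110), 27) = Add(Mul(Mul(Rational(1, 3), Pow(Add(-9, Mul(-18, -5), Mul(-3, Pow(-5, 2))), Rational(1, 2))), 110), 27) = Add(Mul(Mul(Rational(1, 3), Pow(Add(-9, 90, Mul(-3, 25)), Rational(1, 2))), 110), 27) = Add(Mul(Mul(Rational(1, 3), Pow(Add(-9, 90, -75), Rational(1, 2))), 110), 27) = Add(Mul(Mul(Rational(1, 3), Pow(6, Rational(1, 2))), 110), 27) = Add(Mul(Rational(110, 3), Pow(6, Rational(1, 2))), 27) = Add(27, Mul(Rational(110, 3), Pow(6, Rational(1, 2))))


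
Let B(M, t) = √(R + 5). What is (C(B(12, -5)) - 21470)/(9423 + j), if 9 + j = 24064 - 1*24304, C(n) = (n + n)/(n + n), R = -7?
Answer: -21469/9174 ≈ -2.3402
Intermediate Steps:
B(M, t) = I*√2 (B(M, t) = √(-7 + 5) = √(-2) = I*√2)
C(n) = 1 (C(n) = (2*n)/((2*n)) = (2*n)*(1/(2*n)) = 1)
j = -249 (j = -9 + (24064 - 1*24304) = -9 + (24064 - 24304) = -9 - 240 = -249)
(C(B(12, -5)) - 21470)/(9423 + j) = (1 - 21470)/(9423 - 249) = -21469/9174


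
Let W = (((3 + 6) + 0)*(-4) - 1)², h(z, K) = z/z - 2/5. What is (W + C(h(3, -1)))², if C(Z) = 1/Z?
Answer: 16908544/9 ≈ 1.8787e+6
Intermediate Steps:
h(z, K) = ⅗ (h(z, K) = 1 - 2*⅕ = 1 - ⅖ = ⅗)
C(Z) = 1/Z
W = 1369 (W = ((9 + 0)*(-4) - 1)² = (9*(-4) - 1)² = (-36 - 1)² = (-37)² = 1369)
(W + C(h(3, -1)))² = (1369 + 1/(⅗))² = (1369 + 5/3)² = (4112/3)² = 16908544/9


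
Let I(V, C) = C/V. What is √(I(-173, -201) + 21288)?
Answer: 15*√2831837/173 ≈ 145.91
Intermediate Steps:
√(I(-173, -201) + 21288) = √(-201/(-173) + 21288) = √(-201*(-1/173) + 21288) = √(201/173 + 21288) = √(3683025/173) = 15*√2831837/173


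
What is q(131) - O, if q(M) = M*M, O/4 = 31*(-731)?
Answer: 107805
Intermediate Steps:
O = -90644 (O = 4*(31*(-731)) = 4*(-22661) = -90644)
q(M) = M²
q(131) - O = 131² - 1*(-90644) = 17161 + 90644 = 107805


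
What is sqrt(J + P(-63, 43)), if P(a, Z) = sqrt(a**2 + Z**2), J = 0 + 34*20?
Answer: sqrt(680 + sqrt(5818)) ≈ 27.500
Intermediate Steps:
J = 680 (J = 0 + 680 = 680)
P(a, Z) = sqrt(Z**2 + a**2)
sqrt(J + P(-63, 43)) = sqrt(680 + sqrt(43**2 + (-63)**2)) = sqrt(680 + sqrt(1849 + 3969)) = sqrt(680 + sqrt(5818))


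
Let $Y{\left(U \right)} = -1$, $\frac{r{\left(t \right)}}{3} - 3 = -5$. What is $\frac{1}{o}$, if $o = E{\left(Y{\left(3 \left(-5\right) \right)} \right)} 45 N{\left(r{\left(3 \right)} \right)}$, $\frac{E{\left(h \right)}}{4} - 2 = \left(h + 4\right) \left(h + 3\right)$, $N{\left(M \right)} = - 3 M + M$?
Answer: $\frac{1}{17280} \approx 5.787 \cdot 10^{-5}$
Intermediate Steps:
$r{\left(t \right)} = -6$ ($r{\left(t \right)} = 9 + 3 \left(-5\right) = 9 - 15 = -6$)
$N{\left(M \right)} = - 2 M$
$E{\left(h \right)} = 8 + 4 \left(3 + h\right) \left(4 + h\right)$ ($E{\left(h \right)} = 8 + 4 \left(h + 4\right) \left(h + 3\right) = 8 + 4 \left(4 + h\right) \left(3 + h\right) = 8 + 4 \left(3 + h\right) \left(4 + h\right)$)
$o = 17280$ ($o = \left(56 + 4 \left(-1\right)^{2} + 28 \left(-1\right)\right) 45 \left(\left(-2\right) \left(-6\right)\right) = \left(56 + 4 \cdot 1 - 28\right) 45 \cdot 12 = \left(56 + 4 - 28\right) 45 \cdot 12 = 32 \cdot 45 \cdot 12 = 1440 \cdot 12 = 17280$)
$\frac{1}{o} = \frac{1}{17280}$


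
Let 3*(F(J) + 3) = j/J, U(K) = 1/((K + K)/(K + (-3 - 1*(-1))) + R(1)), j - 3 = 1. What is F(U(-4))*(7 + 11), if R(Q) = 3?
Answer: 50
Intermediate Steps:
j = 4 (j = 3 + 1 = 4)
U(K) = 1/(3 + 2*K/(-2 + K)) (U(K) = 1/((K + K)/(K + (-3 - 1*(-1))) + 3) = 1/((2*K)/(K + (-3 + 1)) + 3) = 1/((2*K)/(K - 2) + 3) = 1/((2*K)/(-2 + K) + 3) = 1/(2*K/(-2 + K) + 3) = 1/(3 + 2*K/(-2 + K)))
F(J) = -3 + 4/(3*J) (F(J) = -3 + (4/J)/3 = -3 + 4/(3*J))
F(U(-4))*(7 + 11) = (-3 + 4/(3*(((-2 - 4)/(-6 + 5*(-4))))))*(7 + 11) = (-3 + 4/(3*((-6/(-6 - 20)))))*18 = (-3 + 4/(3*((-6/(-26)))))*18 = (-3 + 4/(3*((-1/26*(-6)))))*18 = (-3 + 4/(3*(3/13)))*18 = (-3 + (4/3)*(13/3))*18 = (-3 + 52/9)*18 = (25/9)*18 = 50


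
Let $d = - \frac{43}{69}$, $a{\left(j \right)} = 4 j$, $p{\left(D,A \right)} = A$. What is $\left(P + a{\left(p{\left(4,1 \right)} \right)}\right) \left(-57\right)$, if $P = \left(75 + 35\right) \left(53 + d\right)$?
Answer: $- \frac{7558504}{23} \approx -3.2863 \cdot 10^{5}$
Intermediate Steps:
$d = - \frac{43}{69}$ ($d = \left(-43\right) \frac{1}{69} = - \frac{43}{69} \approx -0.62319$)
$P = \frac{397540}{69}$ ($P = \left(75 + 35\right) \left(53 - \frac{43}{69}\right) = 110 \cdot \frac{3614}{69} = \frac{397540}{69} \approx 5761.5$)
$\left(P + a{\left(p{\left(4,1 \right)} \right)}\right) \left(-57\right) = \left(\frac{397540}{69} + 4 \cdot 1\right) \left(-57\right) = \left(\frac{397540}{69} + 4\right) \left(-57\right) = \frac{397816}{69} \left(-57\right) = - \frac{7558504}{23}$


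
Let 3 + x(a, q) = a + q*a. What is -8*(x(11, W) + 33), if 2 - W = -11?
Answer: -1472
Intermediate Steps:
W = 13 (W = 2 - 1*(-11) = 2 + 11 = 13)
x(a, q) = -3 + a + a*q (x(a, q) = -3 + (a + q*a) = -3 + (a + a*q) = -3 + a + a*q)
-8*(x(11, W) + 33) = -8*((-3 + 11 + 11*13) + 33) = -8*((-3 + 11 + 143) + 33) = -8*(151 + 33) = -8*184 = -1472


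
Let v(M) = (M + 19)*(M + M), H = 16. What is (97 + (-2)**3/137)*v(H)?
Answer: 14874720/137 ≈ 1.0857e+5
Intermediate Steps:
v(M) = 2*M*(19 + M) (v(M) = (19 + M)*(2*M) = 2*M*(19 + M))
(97 + (-2)**3/137)*v(H) = (97 + (-2)**3/137)*(2*16*(19 + 16)) = (97 - 8*1/137)*(2*16*35) = (97 - 8/137)*1120 = (13281/137)*1120 = 14874720/137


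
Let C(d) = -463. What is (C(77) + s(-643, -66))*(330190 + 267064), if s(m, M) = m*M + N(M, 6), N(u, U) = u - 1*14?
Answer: 25021956330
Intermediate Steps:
N(u, U) = -14 + u (N(u, U) = u - 14 = -14 + u)
s(m, M) = -14 + M + M*m (s(m, M) = m*M + (-14 + M) = M*m + (-14 + M) = -14 + M + M*m)
(C(77) + s(-643, -66))*(330190 + 267064) = (-463 + (-14 - 66 - 66*(-643)))*(330190 + 267064) = (-463 + (-14 - 66 + 42438))*597254 = (-463 + 42358)*597254 = 41895*597254 = 25021956330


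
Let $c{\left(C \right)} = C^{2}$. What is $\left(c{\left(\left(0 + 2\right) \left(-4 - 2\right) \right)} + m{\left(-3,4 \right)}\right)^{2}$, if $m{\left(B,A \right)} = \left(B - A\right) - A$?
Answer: $17689$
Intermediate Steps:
$m{\left(B,A \right)} = B - 2 A$
$\left(c{\left(\left(0 + 2\right) \left(-4 - 2\right) \right)} + m{\left(-3,4 \right)}\right)^{2} = \left(\left(\left(0 + 2\right) \left(-4 - 2\right)\right)^{2} - 11\right)^{2} = \left(\left(2 \left(-6\right)\right)^{2} - 11\right)^{2} = \left(\left(-12\right)^{2} - 11\right)^{2} = \left(144 - 11\right)^{2} = 133^{2} = 17689$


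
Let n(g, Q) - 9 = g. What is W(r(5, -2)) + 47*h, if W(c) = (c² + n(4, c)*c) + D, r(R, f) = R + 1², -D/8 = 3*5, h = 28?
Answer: 1310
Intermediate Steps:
n(g, Q) = 9 + g
D = -120 (D = -24*5 = -8*15 = -120)
r(R, f) = 1 + R (r(R, f) = R + 1 = 1 + R)
W(c) = -120 + c² + 13*c (W(c) = (c² + (9 + 4)*c) - 120 = (c² + 13*c) - 120 = -120 + c² + 13*c)
W(r(5, -2)) + 47*h = (-120 + (1 + 5)² + 13*(1 + 5)) + 47*28 = (-120 + 6² + 13*6) + 1316 = (-120 + 36 + 78) + 1316 = -6 + 1316 = 1310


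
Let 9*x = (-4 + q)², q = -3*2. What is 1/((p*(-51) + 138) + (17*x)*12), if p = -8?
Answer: 3/8438 ≈ 0.00035553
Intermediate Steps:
q = -6
x = 100/9 (x = (-4 - 6)²/9 = (⅑)*(-10)² = (⅑)*100 = 100/9 ≈ 11.111)
1/((p*(-51) + 138) + (17*x)*12) = 1/((-8*(-51) + 138) + (17*(100/9))*12) = 1/((408 + 138) + (1700/9)*12) = 1/(546 + 6800/3) = 1/(8438/3) = 3/8438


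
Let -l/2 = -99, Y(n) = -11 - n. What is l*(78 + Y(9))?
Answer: 11484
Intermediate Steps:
l = 198 (l = -2*(-99) = 198)
l*(78 + Y(9)) = 198*(78 + (-11 - 1*9)) = 198*(78 + (-11 - 9)) = 198*(78 - 20) = 198*58 = 11484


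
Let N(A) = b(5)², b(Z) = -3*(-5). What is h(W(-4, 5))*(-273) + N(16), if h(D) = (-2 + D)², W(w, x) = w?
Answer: -9603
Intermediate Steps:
b(Z) = 15
N(A) = 225 (N(A) = 15² = 225)
h(W(-4, 5))*(-273) + N(16) = (-2 - 4)²*(-273) + 225 = (-6)²*(-273) + 225 = 36*(-273) + 225 = -9828 + 225 = -9603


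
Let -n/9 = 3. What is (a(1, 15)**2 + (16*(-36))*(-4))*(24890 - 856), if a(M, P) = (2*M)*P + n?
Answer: 55590642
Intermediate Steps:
n = -27 (n = -9*3 = -27)
a(M, P) = -27 + 2*M*P (a(M, P) = (2*M)*P - 27 = 2*M*P - 27 = -27 + 2*M*P)
(a(1, 15)**2 + (16*(-36))*(-4))*(24890 - 856) = ((-27 + 2*1*15)**2 + (16*(-36))*(-4))*(24890 - 856) = ((-27 + 30)**2 - 576*(-4))*24034 = (3**2 + 2304)*24034 = (9 + 2304)*24034 = 2313*24034 = 55590642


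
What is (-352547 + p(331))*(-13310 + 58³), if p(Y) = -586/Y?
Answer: -21215137684686/331 ≈ -6.4094e+10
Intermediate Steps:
(-352547 + p(331))*(-13310 + 58³) = (-352547 - 586/331)*(-13310 + 58³) = (-352547 - 586*1/331)*(-13310 + 195112) = (-352547 - 586/331)*181802 = -116693643/331*181802 = -21215137684686/331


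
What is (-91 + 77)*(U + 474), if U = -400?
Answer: -1036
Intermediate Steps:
(-91 + 77)*(U + 474) = (-91 + 77)*(-400 + 474) = -14*74 = -1036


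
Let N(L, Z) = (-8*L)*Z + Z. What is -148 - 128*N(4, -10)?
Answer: -39828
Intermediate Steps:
N(L, Z) = Z - 8*L*Z (N(L, Z) = -8*L*Z + Z = Z - 8*L*Z)
-148 - 128*N(4, -10) = -148 - (-1280)*(1 - 8*4) = -148 - (-1280)*(1 - 32) = -148 - (-1280)*(-31) = -148 - 128*310 = -148 - 39680 = -39828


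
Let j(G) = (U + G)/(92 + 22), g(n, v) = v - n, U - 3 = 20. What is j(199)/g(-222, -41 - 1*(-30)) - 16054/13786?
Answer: -31925202/27634037 ≈ -1.1553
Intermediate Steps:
U = 23 (U = 3 + 20 = 23)
j(G) = 23/114 + G/114 (j(G) = (23 + G)/(92 + 22) = (23 + G)/114 = (23 + G)*(1/114) = 23/114 + G/114)
j(199)/g(-222, -41 - 1*(-30)) - 16054/13786 = (23/114 + (1/114)*199)/((-41 - 1*(-30)) - 1*(-222)) - 16054/13786 = (23/114 + 199/114)/((-41 + 30) + 222) - 16054*1/13786 = 37/(19*(-11 + 222)) - 8027/6893 = (37/19)/211 - 8027/6893 = (37/19)*(1/211) - 8027/6893 = 37/4009 - 8027/6893 = -31925202/27634037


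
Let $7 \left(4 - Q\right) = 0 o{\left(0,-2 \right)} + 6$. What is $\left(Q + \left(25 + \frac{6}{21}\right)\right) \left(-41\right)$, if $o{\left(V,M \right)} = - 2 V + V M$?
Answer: $- \frac{8159}{7} \approx -1165.6$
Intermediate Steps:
$o{\left(V,M \right)} = - 2 V + M V$
$Q = \frac{22}{7}$ ($Q = 4 - \frac{0 \cdot 0 \left(-2 - 2\right) + 6}{7} = 4 - \frac{0 \cdot 0 \left(-4\right) + 6}{7} = 4 - \frac{0 \cdot 0 + 6}{7} = 4 - \frac{0 + 6}{7} = 4 - \frac{6}{7} = \frac{22}{7} \approx 3.1429$)
$\left(Q + \left(25 + \frac{6}{21}\right)\right) \left(-41\right) = \left(\frac{22}{7} + \left(25 + \frac{6}{21}\right)\right) \left(-41\right) = \left(\frac{22}{7} + \left(25 + 6 \cdot \frac{1}{21}\right)\right) \left(-41\right) = \left(\frac{22}{7} + \left(25 + \frac{2}{7}\right)\right) \left(-41\right) = \left(\frac{22}{7} + \frac{177}{7}\right) \left(-41\right) = \frac{199}{7} \left(-41\right) = - \frac{8159}{7}$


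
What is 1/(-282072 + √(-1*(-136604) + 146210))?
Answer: -20148/5683166455 - √282814/79564330370 ≈ -3.5519e-6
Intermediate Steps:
1/(-282072 + √(-1*(-136604) + 146210)) = 1/(-282072 + √(136604 + 146210)) = 1/(-282072 + √282814)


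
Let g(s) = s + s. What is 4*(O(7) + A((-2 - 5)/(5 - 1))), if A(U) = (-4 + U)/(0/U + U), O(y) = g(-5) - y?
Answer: -384/7 ≈ -54.857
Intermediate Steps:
g(s) = 2*s
O(y) = -10 - y (O(y) = 2*(-5) - y = -10 - y)
A(U) = (-4 + U)/U (A(U) = (-4 + U)/(0 + U) = (-4 + U)/U)
4*(O(7) + A((-2 - 5)/(5 - 1))) = 4*((-10 - 1*7) + (-4 + (-2 - 5)/(5 - 1))/(((-2 - 5)/(5 - 1)))) = 4*((-10 - 7) + (-4 - 7/4)/((-7/4))) = 4*(-17 + (-4 - 7*¼)/((-7*¼))) = 4*(-17 + (-4 - 7/4)/(-7/4)) = 4*(-17 - 4/7*(-23/4)) = 4*(-17 + 23/7) = 4*(-96/7) = -384/7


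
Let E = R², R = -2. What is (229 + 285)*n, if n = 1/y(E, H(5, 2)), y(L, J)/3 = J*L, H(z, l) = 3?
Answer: 257/18 ≈ 14.278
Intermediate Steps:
E = 4 (E = (-2)² = 4)
y(L, J) = 3*J*L (y(L, J) = 3*(J*L) = 3*J*L)
n = 1/36 (n = 1/(3*3*4) = 1/36 ≈ 0.027778)
(229 + 285)*n = (229 + 285)*(1/36) = 514*(1/36) = 257/18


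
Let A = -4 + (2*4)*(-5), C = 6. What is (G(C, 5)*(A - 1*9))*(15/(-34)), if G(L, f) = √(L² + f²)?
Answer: 795*√61/34 ≈ 182.62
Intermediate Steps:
A = -44 (A = -4 + 8*(-5) = -4 - 40 = -44)
(G(C, 5)*(A - 1*9))*(15/(-34)) = (√(6² + 5²)*(-44 - 1*9))*(15/(-34)) = (√(36 + 25)*(-44 - 9))*(15*(-1/34)) = (√61*(-53))*(-15/34) = -53*√61*(-15/34) = 795*√61/34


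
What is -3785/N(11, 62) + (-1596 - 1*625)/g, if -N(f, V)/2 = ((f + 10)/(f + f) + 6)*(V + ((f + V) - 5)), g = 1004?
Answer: -237415/1996956 ≈ -0.11889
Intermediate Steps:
N(f, V) = -2*(6 + (10 + f)/(2*f))*(-5 + f + 2*V) (N(f, V) = -2*((f + 10)/(f + f) + 6)*(V + ((f + V) - 5)) = -2*((10 + f)/((2*f)) + 6)*(V + ((V + f) - 5)) = -2*((10 + f)*(1/(2*f)) + 6)*(V + (-5 + V + f)) = -2*((10 + f)/(2*f) + 6)*(-5 + f + 2*V) = -2*(6 + (10 + f)/(2*f))*(-5 + f + 2*V))
-3785/N(11, 62) + (-1596 - 1*625)/g = -3785*11/(50 - 20*62 - 1*11*(-55 + 13*11 + 26*62)) + (-1596 - 1*625)/1004 = -3785*11/(50 - 1240 - 1*11*(-55 + 143 + 1612)) + (-1596 - 625)*(1/1004) = -3785*11/(50 - 1240 - 1*11*1700) - 2221*1/1004 = -3785*11/(50 - 1240 - 18700) - 2221/1004 = -3785/((1/11)*(-19890)) - 2221/1004 = -3785/(-19890/11) - 2221/1004 = -3785*(-11/19890) - 2221/1004 = 8327/3978 - 2221/1004 = -237415/1996956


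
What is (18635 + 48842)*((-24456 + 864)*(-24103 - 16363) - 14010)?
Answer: 64417583508174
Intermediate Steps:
(18635 + 48842)*((-24456 + 864)*(-24103 - 16363) - 14010) = 67477*(-23592*(-40466) - 14010) = 67477*(954673872 - 14010) = 67477*954659862 = 64417583508174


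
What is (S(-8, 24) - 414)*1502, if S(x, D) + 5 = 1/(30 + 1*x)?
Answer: -6921967/11 ≈ -6.2927e+5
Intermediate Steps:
S(x, D) = -5 + 1/(30 + x) (S(x, D) = -5 + 1/(30 + 1*x) = -5 + 1/(30 + x))
(S(-8, 24) - 414)*1502 = ((-149 - 5*(-8))/(30 - 8) - 414)*1502 = ((-149 + 40)/22 - 414)*1502 = ((1/22)*(-109) - 414)*1502 = (-109/22 - 414)*1502 = -9217/22*1502 = -6921967/11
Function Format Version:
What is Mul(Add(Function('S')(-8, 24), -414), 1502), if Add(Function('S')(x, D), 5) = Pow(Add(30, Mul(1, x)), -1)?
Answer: Rational(-6921967, 11) ≈ -6.2927e+5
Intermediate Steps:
Function('S')(x, D) = Add(-5, Pow(Add(30, x), -1)) (Function('S')(x, D) = Add(-5, Pow(Add(30, Mul(1, x)), -1)) = Add(-5, Pow(Add(30, x), -1)))
Mul(Add(Function('S')(-8, 24), -414), 1502) = Mul(Add(Mul(Pow(Add(30, -8), -1), Add(-149, Mul(-5, -8))), -414), 1502) = Mul(Add(Mul(Pow(22, -1), Add(-149, 40)), -414), 1502) = Mul(Add(Mul(Rational(1, 22), -109), -414), 1502) = Mul(Add(Rational(-109, 22), -414), 1502) = Mul(Rational(-9217, 22), 1502) = Rational(-6921967, 11)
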